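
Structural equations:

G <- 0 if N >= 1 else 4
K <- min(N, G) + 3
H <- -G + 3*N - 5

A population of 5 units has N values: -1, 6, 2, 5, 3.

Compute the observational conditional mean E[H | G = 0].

Conditioning on G=0 selects the 4 unit(s) with N ∈ {6, 2, 5, 3}. Their H values: 13, 1, 10, 4. Mean = 7.

7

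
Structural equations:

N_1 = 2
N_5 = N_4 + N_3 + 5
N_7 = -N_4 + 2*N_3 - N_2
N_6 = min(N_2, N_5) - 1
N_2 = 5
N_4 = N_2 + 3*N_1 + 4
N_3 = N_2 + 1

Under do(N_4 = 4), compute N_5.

Intervening sets N_4 = 4 and removes its equation (N_4 = N_2 + 3*N_1 + 4).
N_3 = N_2 + 1  [with N_2=5]  = 6
N_5 = N_4 + N_3 + 5  [with N_4=4, N_3=6]  = 15

15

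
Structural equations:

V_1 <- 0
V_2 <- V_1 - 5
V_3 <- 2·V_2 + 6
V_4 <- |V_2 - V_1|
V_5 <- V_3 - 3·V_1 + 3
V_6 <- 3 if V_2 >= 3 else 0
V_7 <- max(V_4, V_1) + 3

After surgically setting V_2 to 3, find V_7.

Under do(V_2=3), the mechanism V_2 <- V_1 - 5 is discarded; V_2 is fixed at 3.
V_4 = |V_2 - V_1|  [with V_2=3, V_1=0]  = 3
V_7 = max(V_4, V_1) + 3  [with V_4=3, V_1=0]  = 6

6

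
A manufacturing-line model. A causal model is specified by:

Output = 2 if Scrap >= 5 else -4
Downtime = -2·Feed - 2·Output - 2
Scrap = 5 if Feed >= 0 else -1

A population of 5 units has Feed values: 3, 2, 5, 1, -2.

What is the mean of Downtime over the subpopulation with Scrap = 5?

-11.5

Observing Scrap=5 restricts to units where Scrap's equation naturally yields 5: Feed ∈ {3, 2, 5, 1}. In that subpopulation Downtime = -12, -10, -16, -8, mean -11.5.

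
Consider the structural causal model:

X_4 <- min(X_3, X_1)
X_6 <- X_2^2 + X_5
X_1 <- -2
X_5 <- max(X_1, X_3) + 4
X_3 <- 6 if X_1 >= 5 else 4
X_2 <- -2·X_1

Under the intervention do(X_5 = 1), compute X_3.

do(X_5=1) replaces the equation X_5 <- max(X_1, X_3) + 4 with the constant X_5 = 1.
X_3 is not downstream of the intervention, so its value is determined by the original equations.
X_3 = 6 if X_1 >= 5 else 4  [with X_1=-2]  = 4

4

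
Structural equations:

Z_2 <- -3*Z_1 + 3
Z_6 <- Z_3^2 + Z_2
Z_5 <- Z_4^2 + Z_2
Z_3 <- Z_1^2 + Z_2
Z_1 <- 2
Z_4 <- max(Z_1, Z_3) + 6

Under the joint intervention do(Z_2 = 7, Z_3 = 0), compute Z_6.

7

Under do(Z_2 = 7, Z_3 = 0), each intervened variable's structural equation is replaced by its fixed value.
Z_6 = Z_3^2 + Z_2  [with Z_3=0, Z_2=7]  = 7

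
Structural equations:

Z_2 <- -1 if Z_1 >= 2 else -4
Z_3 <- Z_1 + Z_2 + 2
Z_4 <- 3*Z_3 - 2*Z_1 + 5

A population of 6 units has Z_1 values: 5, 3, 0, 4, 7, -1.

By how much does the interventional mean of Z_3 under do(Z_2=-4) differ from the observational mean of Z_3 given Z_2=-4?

Under do(Z_2=-4), Z_2's equation is replaced by Z_2=-4 for every unit. Per-unit Z_3: 3, 1, -2, 2, 5, -3. Mean = 1.
Observing Z_2=-4 restricts to units where Z_2's equation naturally yields -4: Z_1 ∈ {0, -1}. In that subpopulation Z_3 = -2, -3, mean -2.5.
Difference = 1 − (-2.5) = 3.5.

3.5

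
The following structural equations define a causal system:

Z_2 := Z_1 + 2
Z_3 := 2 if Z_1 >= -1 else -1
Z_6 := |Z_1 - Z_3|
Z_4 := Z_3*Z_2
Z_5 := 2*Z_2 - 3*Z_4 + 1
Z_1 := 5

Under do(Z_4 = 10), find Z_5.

Intervening sets Z_4 = 10 and removes its equation (Z_4 := Z_3*Z_2).
Z_2 = Z_1 + 2  [with Z_1=5]  = 7
Z_5 = 2*Z_2 - 3*Z_4 + 1  [with Z_2=7, Z_4=10]  = -15

-15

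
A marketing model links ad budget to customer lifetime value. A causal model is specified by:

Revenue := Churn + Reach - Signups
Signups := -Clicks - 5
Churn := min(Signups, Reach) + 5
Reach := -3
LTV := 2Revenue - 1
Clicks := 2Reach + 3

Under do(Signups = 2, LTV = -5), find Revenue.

-3

The joint intervention fixes Signups = 2, LTV = -5, removing each variable's own equation.
Churn = min(Signups, Reach) + 5  [with Signups=2, Reach=-3]  = 2
Revenue = Churn + Reach - Signups  [with Churn=2, Reach=-3, Signups=2]  = -3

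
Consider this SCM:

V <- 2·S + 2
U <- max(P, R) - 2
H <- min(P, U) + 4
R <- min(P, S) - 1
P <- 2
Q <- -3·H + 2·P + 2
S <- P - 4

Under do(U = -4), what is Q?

The intervention breaks the incoming arrows to U: U <- max(P, R) - 2 no longer applies, and U = -4.
H = min(P, U) + 4  [with P=2, U=-4]  = 0
Q = -3·H + 2·P + 2  [with H=0, P=2]  = 6

6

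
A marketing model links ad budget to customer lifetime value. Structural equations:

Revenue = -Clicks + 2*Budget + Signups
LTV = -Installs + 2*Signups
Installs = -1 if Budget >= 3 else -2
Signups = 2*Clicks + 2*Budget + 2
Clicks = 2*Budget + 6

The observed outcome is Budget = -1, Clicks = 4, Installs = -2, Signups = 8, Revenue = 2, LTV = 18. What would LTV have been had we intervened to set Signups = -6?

Under do(Signups=-6), the mechanism Signups = 2*Clicks + 2*Budget + 2 is discarded; Signups is fixed at -6.
Installs = -1 if Budget >= 3 else -2  [with Budget=-1]  = -2
LTV = -Installs + 2*Signups  [with Installs=-2, Signups=-6]  = -10

-10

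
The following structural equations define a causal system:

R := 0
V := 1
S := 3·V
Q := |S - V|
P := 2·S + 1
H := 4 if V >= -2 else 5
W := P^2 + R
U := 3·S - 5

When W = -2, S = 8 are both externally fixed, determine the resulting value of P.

17

Under do(W = -2, S = 8), each intervened variable's structural equation is replaced by its fixed value.
P = 2·S + 1  [with S=8]  = 17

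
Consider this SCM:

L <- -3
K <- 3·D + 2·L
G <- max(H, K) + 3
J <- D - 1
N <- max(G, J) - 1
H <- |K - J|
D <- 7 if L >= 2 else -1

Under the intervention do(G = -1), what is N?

-2

Intervening sets G = -1 and removes its equation (G <- max(H, K) + 3).
D = 7 if L >= 2 else -1  [with L=-3]  = -1
J = D - 1  [with D=-1]  = -2
N = max(G, J) - 1  [with G=-1, J=-2]  = -2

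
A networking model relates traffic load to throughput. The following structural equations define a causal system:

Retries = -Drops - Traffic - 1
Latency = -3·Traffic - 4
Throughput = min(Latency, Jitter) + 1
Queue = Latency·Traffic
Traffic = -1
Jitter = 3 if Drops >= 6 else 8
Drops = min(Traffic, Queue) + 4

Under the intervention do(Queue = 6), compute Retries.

-3

do(Queue=6) replaces the equation Queue = Latency·Traffic with the constant Queue = 6.
Drops = min(Traffic, Queue) + 4  [with Traffic=-1, Queue=6]  = 3
Retries = -Drops - Traffic - 1  [with Drops=3, Traffic=-1]  = -3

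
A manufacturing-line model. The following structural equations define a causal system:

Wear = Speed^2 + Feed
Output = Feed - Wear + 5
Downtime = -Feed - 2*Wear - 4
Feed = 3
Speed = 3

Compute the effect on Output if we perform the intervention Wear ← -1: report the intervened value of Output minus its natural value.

The intervention breaks the incoming arrows to Wear: Wear = Speed^2 + Feed no longer applies, and Wear = -1.
Output = Feed - Wear + 5  [with Feed=3, Wear=-1]  = 9
Without intervention: Wear = Speed^2 + Feed  [with Speed=3, Feed=3]  = 12; Output = Feed - Wear + 5  [with Feed=3, Wear=12]  = -4.
Change = 9 − (-4) = 13.

13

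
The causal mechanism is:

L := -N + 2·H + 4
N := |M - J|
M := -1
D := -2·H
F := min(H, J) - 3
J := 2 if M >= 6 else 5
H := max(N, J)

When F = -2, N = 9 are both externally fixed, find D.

-18

The joint intervention fixes F = -2, N = 9, removing each variable's own equation.
J = 2 if M >= 6 else 5  [with M=-1]  = 5
H = max(N, J)  [with N=9, J=5]  = 9
D = -2·H  [with H=9]  = -18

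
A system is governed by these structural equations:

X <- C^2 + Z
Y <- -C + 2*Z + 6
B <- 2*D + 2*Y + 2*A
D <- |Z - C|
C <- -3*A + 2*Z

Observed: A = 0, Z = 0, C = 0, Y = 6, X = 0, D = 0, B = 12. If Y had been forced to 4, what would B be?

The intervention breaks the incoming arrows to Y: Y <- -C + 2*Z + 6 no longer applies, and Y = 4.
C = -3*A + 2*Z  [with A=0, Z=0]  = 0
D = |Z - C|  [with Z=0, C=0]  = 0
B = 2*D + 2*Y + 2*A  [with D=0, Y=4, A=0]  = 8

8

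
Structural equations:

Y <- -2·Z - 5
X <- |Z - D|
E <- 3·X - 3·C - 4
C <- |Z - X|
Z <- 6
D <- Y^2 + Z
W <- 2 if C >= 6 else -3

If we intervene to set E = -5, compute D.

do(E=-5) replaces the equation E <- 3·X - 3·C - 4 with the constant E = -5.
D is not downstream of the intervention, so its value is determined by the original equations.
Y = -2·Z - 5  [with Z=6]  = -17
D = Y^2 + Z  [with Y=-17, Z=6]  = 295

295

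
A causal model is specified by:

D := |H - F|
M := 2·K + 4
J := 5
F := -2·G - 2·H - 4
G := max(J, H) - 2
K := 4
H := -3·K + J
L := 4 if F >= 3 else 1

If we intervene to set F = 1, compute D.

8

The intervention breaks the incoming arrows to F: F := -2·G - 2·H - 4 no longer applies, and F = 1.
H = -3·K + J  [with K=4, J=5]  = -7
D = |H - F|  [with H=-7, F=1]  = 8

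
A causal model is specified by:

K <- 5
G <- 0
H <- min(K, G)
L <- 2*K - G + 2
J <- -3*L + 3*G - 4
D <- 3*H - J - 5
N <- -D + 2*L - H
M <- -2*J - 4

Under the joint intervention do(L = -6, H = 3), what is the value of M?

The joint intervention fixes L = -6, H = 3, removing each variable's own equation.
J = -3*L + 3*G - 4  [with L=-6, G=0]  = 14
M = -2*J - 4  [with J=14]  = -32

-32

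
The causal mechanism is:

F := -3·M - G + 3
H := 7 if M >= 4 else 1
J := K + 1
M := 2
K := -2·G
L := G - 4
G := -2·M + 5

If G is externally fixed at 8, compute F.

The intervention breaks the incoming arrows to G: G := -2·M + 5 no longer applies, and G = 8.
F = -3·M - G + 3  [with M=2, G=8]  = -11

-11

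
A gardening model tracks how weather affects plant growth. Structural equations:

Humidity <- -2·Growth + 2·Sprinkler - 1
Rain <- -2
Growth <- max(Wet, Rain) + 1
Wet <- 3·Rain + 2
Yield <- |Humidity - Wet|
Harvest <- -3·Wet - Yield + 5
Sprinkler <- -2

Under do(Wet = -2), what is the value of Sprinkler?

-2

Under do(Wet=-2), the mechanism Wet <- 3·Rain + 2 is discarded; Wet is fixed at -2.
Since Sprinkler is not a descendant of the intervened variable, it is unaffected.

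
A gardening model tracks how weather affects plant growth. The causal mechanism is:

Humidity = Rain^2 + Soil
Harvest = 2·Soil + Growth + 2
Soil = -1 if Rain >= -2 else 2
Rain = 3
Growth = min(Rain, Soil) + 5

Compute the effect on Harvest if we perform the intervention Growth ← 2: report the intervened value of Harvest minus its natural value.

do(Growth=2) replaces the equation Growth = min(Rain, Soil) + 5 with the constant Growth = 2.
Soil = -1 if Rain >= -2 else 2  [with Rain=3]  = -1
Harvest = 2·Soil + Growth + 2  [with Soil=-1, Growth=2]  = 2
Without intervention: Soil = -1 if Rain >= -2 else 2  [with Rain=3]  = -1; Growth = min(Rain, Soil) + 5  [with Rain=3, Soil=-1]  = 4; Harvest = 2·Soil + Growth + 2  [with Soil=-1, Growth=4]  = 4.
Change = 2 − 4 = -2.

-2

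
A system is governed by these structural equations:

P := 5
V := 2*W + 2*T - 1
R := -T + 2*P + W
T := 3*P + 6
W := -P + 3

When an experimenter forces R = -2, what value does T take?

21

The intervention breaks the incoming arrows to R: R := -T + 2*P + W no longer applies, and R = -2.
Since T is not a descendant of the intervened variable, it is unaffected.
T = 3*P + 6  [with P=5]  = 21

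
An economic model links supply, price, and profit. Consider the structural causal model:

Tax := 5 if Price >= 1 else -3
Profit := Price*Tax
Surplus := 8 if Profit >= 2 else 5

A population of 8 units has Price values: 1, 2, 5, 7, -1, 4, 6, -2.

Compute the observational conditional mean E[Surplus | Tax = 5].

Observing Tax=5 restricts to units where Tax's equation naturally yields 5: Price ∈ {1, 2, 5, 7, 4, 6}. In that subpopulation Surplus = 8, 8, 8, 8, 8, 8, mean 8.

8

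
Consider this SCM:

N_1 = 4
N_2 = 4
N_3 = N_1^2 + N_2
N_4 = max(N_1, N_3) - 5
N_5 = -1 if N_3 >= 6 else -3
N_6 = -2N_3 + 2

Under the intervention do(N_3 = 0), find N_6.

2

The intervention breaks the incoming arrows to N_3: N_3 = N_1^2 + N_2 no longer applies, and N_3 = 0.
N_6 = -2N_3 + 2  [with N_3=0]  = 2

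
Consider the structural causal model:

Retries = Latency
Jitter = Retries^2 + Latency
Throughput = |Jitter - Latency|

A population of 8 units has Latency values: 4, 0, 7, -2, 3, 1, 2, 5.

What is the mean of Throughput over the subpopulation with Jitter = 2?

Observing Jitter=2 restricts to units where Jitter's equation naturally yields 2: Latency ∈ {-2, 1}. In that subpopulation Throughput = 4, 1, mean 2.5.

2.5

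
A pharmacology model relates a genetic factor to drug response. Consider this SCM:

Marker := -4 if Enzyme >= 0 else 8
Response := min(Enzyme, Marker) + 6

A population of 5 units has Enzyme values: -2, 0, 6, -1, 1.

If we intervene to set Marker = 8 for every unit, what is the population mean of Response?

do(Marker=8) breaks Marker's dependence on Enzyme. With Marker=8 fixed, Response across the units is 4, 6, 12, 5, 7, mean 6.8.

6.8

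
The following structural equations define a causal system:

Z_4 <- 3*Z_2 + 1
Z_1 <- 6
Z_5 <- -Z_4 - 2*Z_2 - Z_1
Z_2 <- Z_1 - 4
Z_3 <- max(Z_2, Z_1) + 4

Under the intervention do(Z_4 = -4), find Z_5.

Intervening sets Z_4 = -4 and removes its equation (Z_4 <- 3*Z_2 + 1).
Z_2 = Z_1 - 4  [with Z_1=6]  = 2
Z_5 = -Z_4 - 2*Z_2 - Z_1  [with Z_4=-4, Z_2=2, Z_1=6]  = -6

-6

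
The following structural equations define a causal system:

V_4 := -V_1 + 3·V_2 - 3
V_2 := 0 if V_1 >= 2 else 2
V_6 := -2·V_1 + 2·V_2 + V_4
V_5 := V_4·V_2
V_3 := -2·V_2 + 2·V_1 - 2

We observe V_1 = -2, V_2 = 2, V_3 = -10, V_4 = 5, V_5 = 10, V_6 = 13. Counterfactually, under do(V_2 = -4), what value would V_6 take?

-17

Under do(V_2=-4), the mechanism V_2 := 0 if V_1 >= 2 else 2 is discarded; V_2 is fixed at -4.
V_4 = -V_1 + 3·V_2 - 3  [with V_1=-2, V_2=-4]  = -13
V_6 = -2·V_1 + 2·V_2 + V_4  [with V_1=-2, V_2=-4, V_4=-13]  = -17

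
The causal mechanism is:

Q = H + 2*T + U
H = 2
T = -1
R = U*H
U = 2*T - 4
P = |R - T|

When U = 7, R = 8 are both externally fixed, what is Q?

Setting U = 7, R = 8 by intervention discards those variables' equations.
Q = H + 2*T + U  [with H=2, T=-1, U=7]  = 7

7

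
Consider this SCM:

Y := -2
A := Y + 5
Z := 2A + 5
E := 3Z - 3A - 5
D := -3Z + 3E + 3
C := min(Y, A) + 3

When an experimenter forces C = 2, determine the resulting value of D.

27

do(C=2) replaces the equation C := min(Y, A) + 3 with the constant C = 2.
Since D is not a descendant of the intervened variable, it is unaffected.
A = Y + 5  [with Y=-2]  = 3
Z = 2A + 5  [with A=3]  = 11
E = 3Z - 3A - 5  [with Z=11, A=3]  = 19
D = -3Z + 3E + 3  [with Z=11, E=19]  = 27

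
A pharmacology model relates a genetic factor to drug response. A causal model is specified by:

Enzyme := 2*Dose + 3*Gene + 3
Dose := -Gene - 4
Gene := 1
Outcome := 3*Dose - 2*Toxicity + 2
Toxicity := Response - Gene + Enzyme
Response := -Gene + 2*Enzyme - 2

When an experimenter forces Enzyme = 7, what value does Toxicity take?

do(Enzyme=7) replaces the equation Enzyme := 2*Dose + 3*Gene + 3 with the constant Enzyme = 7.
Response = -Gene + 2*Enzyme - 2  [with Gene=1, Enzyme=7]  = 11
Toxicity = Response - Gene + Enzyme  [with Response=11, Gene=1, Enzyme=7]  = 17

17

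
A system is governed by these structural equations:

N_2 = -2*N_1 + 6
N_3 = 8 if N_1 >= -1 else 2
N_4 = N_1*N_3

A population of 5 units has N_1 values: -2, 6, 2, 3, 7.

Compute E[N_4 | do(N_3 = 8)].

25.6

The intervention sets N_3=8 in all 5 units regardless of N_1. Recomputing N_4 per unit gives -16, 48, 16, 24, 56; average 25.6.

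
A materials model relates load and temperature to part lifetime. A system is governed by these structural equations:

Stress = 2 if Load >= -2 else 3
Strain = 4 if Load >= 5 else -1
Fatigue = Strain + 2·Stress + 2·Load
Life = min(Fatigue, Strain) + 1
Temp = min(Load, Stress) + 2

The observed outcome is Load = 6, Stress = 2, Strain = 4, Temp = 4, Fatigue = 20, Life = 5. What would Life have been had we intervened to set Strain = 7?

8

The intervention breaks the incoming arrows to Strain: Strain = 4 if Load >= 5 else -1 no longer applies, and Strain = 7.
Stress = 2 if Load >= -2 else 3  [with Load=6]  = 2
Fatigue = Strain + 2·Stress + 2·Load  [with Strain=7, Stress=2, Load=6]  = 23
Life = min(Fatigue, Strain) + 1  [with Fatigue=23, Strain=7]  = 8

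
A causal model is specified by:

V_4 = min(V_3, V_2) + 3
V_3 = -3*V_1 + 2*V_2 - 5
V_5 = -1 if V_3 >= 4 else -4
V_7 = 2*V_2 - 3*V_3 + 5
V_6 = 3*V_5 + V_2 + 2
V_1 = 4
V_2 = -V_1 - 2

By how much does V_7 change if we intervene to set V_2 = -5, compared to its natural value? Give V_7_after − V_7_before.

Under do(V_2=-5), the mechanism V_2 = -V_1 - 2 is discarded; V_2 is fixed at -5.
V_3 = -3*V_1 + 2*V_2 - 5  [with V_1=4, V_2=-5]  = -27
V_7 = 2*V_2 - 3*V_3 + 5  [with V_2=-5, V_3=-27]  = 76
Without intervention: V_2 = -V_1 - 2  [with V_1=4]  = -6; V_3 = -3*V_1 + 2*V_2 - 5  [with V_1=4, V_2=-6]  = -29; V_7 = 2*V_2 - 3*V_3 + 5  [with V_2=-6, V_3=-29]  = 80.
Change = 76 − 80 = -4.

-4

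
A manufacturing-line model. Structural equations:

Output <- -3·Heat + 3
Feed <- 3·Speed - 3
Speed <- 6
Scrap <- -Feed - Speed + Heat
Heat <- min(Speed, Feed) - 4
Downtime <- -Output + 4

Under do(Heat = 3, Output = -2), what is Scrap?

-18

The joint intervention fixes Heat = 3, Output = -2, removing each variable's own equation.
Feed = 3·Speed - 3  [with Speed=6]  = 15
Scrap = -Feed - Speed + Heat  [with Feed=15, Speed=6, Heat=3]  = -18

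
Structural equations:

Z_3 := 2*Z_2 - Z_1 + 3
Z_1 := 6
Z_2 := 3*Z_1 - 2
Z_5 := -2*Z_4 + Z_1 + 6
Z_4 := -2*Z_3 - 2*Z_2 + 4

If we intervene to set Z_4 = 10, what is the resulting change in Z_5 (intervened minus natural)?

Intervening sets Z_4 = 10 and removes its equation (Z_4 := -2*Z_3 - 2*Z_2 + 4).
Z_5 = -2*Z_4 + Z_1 + 6  [with Z_4=10, Z_1=6]  = -8
Without intervention: Z_2 = 3*Z_1 - 2  [with Z_1=6]  = 16; Z_3 = 2*Z_2 - Z_1 + 3  [with Z_2=16, Z_1=6]  = 29; Z_4 = -2*Z_3 - 2*Z_2 + 4  [with Z_3=29, Z_2=16]  = -86; Z_5 = -2*Z_4 + Z_1 + 6  [with Z_4=-86, Z_1=6]  = 184.
Change = -8 − 184 = -192.

-192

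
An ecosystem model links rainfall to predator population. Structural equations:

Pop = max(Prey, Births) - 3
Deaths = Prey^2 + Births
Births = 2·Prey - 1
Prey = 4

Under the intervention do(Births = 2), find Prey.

4

Under do(Births=2), the mechanism Births = 2·Prey - 1 is discarded; Births is fixed at 2.
Prey is not downstream of the intervention, so its value is determined by the original equations.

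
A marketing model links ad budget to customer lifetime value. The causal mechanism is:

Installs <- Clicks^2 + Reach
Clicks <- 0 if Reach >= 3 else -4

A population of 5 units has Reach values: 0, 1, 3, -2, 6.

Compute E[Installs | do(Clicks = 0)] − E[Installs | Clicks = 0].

-2.9

Every unit gets Clicks=0 under the intervention. Installs values become 0, 1, 3, -2, 6; E[Installs|do(Clicks=0)] = 1.6.
E[Installs|Clicks=0] averages over only the 2 units with Clicks=0 (Reach = 3, 6): Installs = 3, 6, mean 4.5.
Difference = 1.6 − 4.5 = -2.9.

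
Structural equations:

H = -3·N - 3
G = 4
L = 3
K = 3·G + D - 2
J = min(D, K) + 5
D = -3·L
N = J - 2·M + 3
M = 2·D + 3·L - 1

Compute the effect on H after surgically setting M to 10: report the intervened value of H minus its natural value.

120

do(M=10) replaces the equation M = 2·D + 3·L - 1 with the constant M = 10.
D = -3·L  [with L=3]  = -9
K = 3·G + D - 2  [with G=4, D=-9]  = 1
J = min(D, K) + 5  [with D=-9, K=1]  = -4
N = J - 2·M + 3  [with J=-4, M=10]  = -21
H = -3·N - 3  [with N=-21]  = 60
Without intervention: D = -3·L  [with L=3]  = -9; K = 3·G + D - 2  [with G=4, D=-9]  = 1; M = 2·D + 3·L - 1  [with D=-9, L=3]  = -10; J = min(D, K) + 5  [with D=-9, K=1]  = -4; N = J - 2·M + 3  [with J=-4, M=-10]  = 19; H = -3·N - 3  [with N=19]  = -60.
Change = 60 − (-60) = 120.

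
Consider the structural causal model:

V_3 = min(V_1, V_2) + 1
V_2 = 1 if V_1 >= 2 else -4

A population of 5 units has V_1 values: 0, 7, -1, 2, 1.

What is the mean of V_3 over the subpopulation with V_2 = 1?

2

Conditioning on V_2=1 selects the 2 unit(s) with V_1 ∈ {7, 2}. Their V_3 values: 2, 2. Mean = 2.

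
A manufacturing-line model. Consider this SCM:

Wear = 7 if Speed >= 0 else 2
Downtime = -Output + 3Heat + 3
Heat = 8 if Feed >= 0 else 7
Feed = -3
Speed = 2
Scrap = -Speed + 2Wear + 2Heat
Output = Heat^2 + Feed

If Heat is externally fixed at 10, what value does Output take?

97

The intervention breaks the incoming arrows to Heat: Heat = 8 if Feed >= 0 else 7 no longer applies, and Heat = 10.
Output = Heat^2 + Feed  [with Heat=10, Feed=-3]  = 97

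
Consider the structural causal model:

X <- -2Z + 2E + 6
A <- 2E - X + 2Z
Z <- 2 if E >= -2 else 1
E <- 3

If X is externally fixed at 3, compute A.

7

The intervention breaks the incoming arrows to X: X <- -2Z + 2E + 6 no longer applies, and X = 3.
Z = 2 if E >= -2 else 1  [with E=3]  = 2
A = 2E - X + 2Z  [with E=3, X=3, Z=2]  = 7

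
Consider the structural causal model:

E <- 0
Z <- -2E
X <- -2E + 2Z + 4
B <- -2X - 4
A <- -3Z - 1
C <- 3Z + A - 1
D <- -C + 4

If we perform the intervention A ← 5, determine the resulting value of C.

The intervention breaks the incoming arrows to A: A <- -3Z - 1 no longer applies, and A = 5.
Z = -2E  [with E=0]  = 0
C = 3Z + A - 1  [with Z=0, A=5]  = 4

4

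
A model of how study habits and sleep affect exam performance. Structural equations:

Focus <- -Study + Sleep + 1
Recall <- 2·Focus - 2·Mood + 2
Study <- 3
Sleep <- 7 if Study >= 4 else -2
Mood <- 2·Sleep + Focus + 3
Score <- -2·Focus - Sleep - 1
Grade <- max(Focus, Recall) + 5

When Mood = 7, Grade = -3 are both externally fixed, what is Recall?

Under do(Mood = 7, Grade = -3), each intervened variable's structural equation is replaced by its fixed value.
Sleep = 7 if Study >= 4 else -2  [with Study=3]  = -2
Focus = -Study + Sleep + 1  [with Study=3, Sleep=-2]  = -4
Recall = 2·Focus - 2·Mood + 2  [with Focus=-4, Mood=7]  = -20

-20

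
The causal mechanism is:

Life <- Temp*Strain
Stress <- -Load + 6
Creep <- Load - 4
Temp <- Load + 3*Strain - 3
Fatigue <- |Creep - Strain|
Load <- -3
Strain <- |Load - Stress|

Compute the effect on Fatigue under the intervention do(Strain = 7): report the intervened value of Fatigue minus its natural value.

The intervention breaks the incoming arrows to Strain: Strain <- |Load - Stress| no longer applies, and Strain = 7.
Creep = Load - 4  [with Load=-3]  = -7
Fatigue = |Creep - Strain|  [with Creep=-7, Strain=7]  = 14
Without intervention: Stress = -Load + 6  [with Load=-3]  = 9; Strain = |Load - Stress|  [with Load=-3, Stress=9]  = 12; Creep = Load - 4  [with Load=-3]  = -7; Fatigue = |Creep - Strain|  [with Creep=-7, Strain=12]  = 19.
Change = 14 − 19 = -5.

-5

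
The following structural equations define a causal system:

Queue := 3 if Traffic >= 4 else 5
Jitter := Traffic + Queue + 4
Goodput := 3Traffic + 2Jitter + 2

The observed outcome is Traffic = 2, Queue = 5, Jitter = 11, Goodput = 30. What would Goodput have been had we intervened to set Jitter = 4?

The intervention breaks the incoming arrows to Jitter: Jitter := Traffic + Queue + 4 no longer applies, and Jitter = 4.
Goodput = 3Traffic + 2Jitter + 2  [with Traffic=2, Jitter=4]  = 16

16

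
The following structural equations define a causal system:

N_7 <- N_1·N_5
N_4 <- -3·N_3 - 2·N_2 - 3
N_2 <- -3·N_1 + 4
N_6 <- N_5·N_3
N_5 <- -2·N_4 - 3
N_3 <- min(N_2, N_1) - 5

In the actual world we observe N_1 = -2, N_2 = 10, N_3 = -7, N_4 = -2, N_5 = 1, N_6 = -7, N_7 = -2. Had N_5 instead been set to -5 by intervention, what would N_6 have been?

35

The intervention breaks the incoming arrows to N_5: N_5 <- -2·N_4 - 3 no longer applies, and N_5 = -5.
N_2 = -3·N_1 + 4  [with N_1=-2]  = 10
N_3 = min(N_2, N_1) - 5  [with N_2=10, N_1=-2]  = -7
N_6 = N_5·N_3  [with N_5=-5, N_3=-7]  = 35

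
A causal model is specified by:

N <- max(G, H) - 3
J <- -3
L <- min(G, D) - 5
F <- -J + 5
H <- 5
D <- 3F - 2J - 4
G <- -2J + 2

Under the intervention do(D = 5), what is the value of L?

0

Intervening sets D = 5 and removes its equation (D <- 3F - 2J - 4).
G = -2J + 2  [with J=-3]  = 8
L = min(G, D) - 5  [with G=8, D=5]  = 0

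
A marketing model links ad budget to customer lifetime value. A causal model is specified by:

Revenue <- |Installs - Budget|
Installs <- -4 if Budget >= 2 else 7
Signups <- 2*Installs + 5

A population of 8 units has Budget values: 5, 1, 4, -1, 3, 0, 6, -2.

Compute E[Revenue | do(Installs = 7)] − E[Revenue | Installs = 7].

-2.5

Every unit gets Installs=7 under the intervention. Revenue values become 2, 6, 3, 8, 4, 7, 1, 9; E[Revenue|do(Installs=7)] = 5.
Conditioning on Installs=7 selects the 4 unit(s) with Budget ∈ {1, -1, 0, -2}. Their Revenue values: 6, 8, 7, 9. Mean = 7.5.
Difference = 5 − 7.5 = -2.5.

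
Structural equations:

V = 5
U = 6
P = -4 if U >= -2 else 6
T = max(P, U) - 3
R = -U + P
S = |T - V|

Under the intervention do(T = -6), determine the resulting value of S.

Under do(T=-6), the mechanism T = max(P, U) - 3 is discarded; T is fixed at -6.
S = |T - V|  [with T=-6, V=5]  = 11

11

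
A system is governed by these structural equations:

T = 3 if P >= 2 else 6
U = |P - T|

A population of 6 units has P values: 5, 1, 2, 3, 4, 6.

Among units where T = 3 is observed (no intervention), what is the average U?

1.4

Conditioning on T=3 selects the 5 unit(s) with P ∈ {5, 2, 3, 4, 6}. Their U values: 2, 1, 0, 1, 3. Mean = 1.4.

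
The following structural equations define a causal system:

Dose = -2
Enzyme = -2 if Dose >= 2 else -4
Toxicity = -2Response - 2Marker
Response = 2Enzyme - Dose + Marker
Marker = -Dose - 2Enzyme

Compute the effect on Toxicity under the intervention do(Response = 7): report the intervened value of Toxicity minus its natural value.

Intervening sets Response = 7 and removes its equation (Response = 2Enzyme - Dose + Marker).
Enzyme = -2 if Dose >= 2 else -4  [with Dose=-2]  = -4
Marker = -Dose - 2Enzyme  [with Dose=-2, Enzyme=-4]  = 10
Toxicity = -2Response - 2Marker  [with Response=7, Marker=10]  = -34
Without intervention: Enzyme = -2 if Dose >= 2 else -4  [with Dose=-2]  = -4; Marker = -Dose - 2Enzyme  [with Dose=-2, Enzyme=-4]  = 10; Response = 2Enzyme - Dose + Marker  [with Enzyme=-4, Dose=-2, Marker=10]  = 4; Toxicity = -2Response - 2Marker  [with Response=4, Marker=10]  = -28.
Change = -34 − (-28) = -6.

-6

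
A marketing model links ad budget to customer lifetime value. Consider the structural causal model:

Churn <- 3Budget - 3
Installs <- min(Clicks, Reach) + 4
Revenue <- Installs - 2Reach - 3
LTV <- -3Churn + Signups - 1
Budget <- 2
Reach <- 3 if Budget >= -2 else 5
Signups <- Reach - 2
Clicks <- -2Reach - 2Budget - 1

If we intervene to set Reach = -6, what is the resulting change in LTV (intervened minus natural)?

-9

do(Reach=-6) replaces the equation Reach <- 3 if Budget >= -2 else 5 with the constant Reach = -6.
Signups = Reach - 2  [with Reach=-6]  = -8
Churn = 3Budget - 3  [with Budget=2]  = 3
LTV = -3Churn + Signups - 1  [with Churn=3, Signups=-8]  = -18
Without intervention: Reach = 3 if Budget >= -2 else 5  [with Budget=2]  = 3; Signups = Reach - 2  [with Reach=3]  = 1; Churn = 3Budget - 3  [with Budget=2]  = 3; LTV = -3Churn + Signups - 1  [with Churn=3, Signups=1]  = -9.
Change = -18 − (-9) = -9.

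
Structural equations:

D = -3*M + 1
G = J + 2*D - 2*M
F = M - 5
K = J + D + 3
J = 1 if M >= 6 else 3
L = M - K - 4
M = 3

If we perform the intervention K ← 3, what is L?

Intervening sets K = 3 and removes its equation (K = J + D + 3).
L = M - K - 4  [with M=3, K=3]  = -4

-4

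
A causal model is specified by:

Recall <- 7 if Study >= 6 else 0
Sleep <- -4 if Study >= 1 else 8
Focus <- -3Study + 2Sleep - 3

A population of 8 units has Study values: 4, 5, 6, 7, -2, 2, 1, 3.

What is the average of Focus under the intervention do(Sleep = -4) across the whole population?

Every unit gets Sleep=-4 under the intervention. Focus values become -23, -26, -29, -32, -5, -17, -14, -20; E[Focus|do(Sleep=-4)] = -20.75.

-20.75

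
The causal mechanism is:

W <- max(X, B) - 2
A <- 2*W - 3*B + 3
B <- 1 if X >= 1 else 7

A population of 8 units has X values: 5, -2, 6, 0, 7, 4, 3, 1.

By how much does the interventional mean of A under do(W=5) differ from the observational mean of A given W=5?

7.5

Under do(W=5), W's equation is replaced by W=5 for every unit. Per-unit A: 10, -8, 10, -8, 10, 10, 10, 10. Mean = 5.5.
Observing W=5 restricts to units where W's equation naturally yields 5: X ∈ {-2, 0, 7}. In that subpopulation A = -8, -8, 10, mean -2.
Difference = 5.5 − (-2) = 7.5.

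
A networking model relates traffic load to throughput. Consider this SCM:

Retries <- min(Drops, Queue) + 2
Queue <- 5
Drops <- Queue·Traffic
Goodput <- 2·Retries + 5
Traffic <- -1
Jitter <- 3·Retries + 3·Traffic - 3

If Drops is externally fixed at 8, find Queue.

5

Under do(Drops=8), the mechanism Drops <- Queue·Traffic is discarded; Drops is fixed at 8.
Since Queue is not a descendant of the intervened variable, it is unaffected.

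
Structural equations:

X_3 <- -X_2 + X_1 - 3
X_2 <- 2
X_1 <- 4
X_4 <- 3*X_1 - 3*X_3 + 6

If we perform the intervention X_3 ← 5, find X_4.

The intervention breaks the incoming arrows to X_3: X_3 <- -X_2 + X_1 - 3 no longer applies, and X_3 = 5.
X_4 = 3*X_1 - 3*X_3 + 6  [with X_1=4, X_3=5]  = 3

3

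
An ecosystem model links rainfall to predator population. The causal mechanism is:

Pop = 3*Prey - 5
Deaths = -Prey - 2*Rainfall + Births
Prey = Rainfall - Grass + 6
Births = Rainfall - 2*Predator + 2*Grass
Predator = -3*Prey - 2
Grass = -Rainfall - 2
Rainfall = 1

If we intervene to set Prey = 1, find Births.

do(Prey=1) replaces the equation Prey = Rainfall - Grass + 6 with the constant Prey = 1.
Grass = -Rainfall - 2  [with Rainfall=1]  = -3
Predator = -3*Prey - 2  [with Prey=1]  = -5
Births = Rainfall - 2*Predator + 2*Grass  [with Rainfall=1, Predator=-5, Grass=-3]  = 5

5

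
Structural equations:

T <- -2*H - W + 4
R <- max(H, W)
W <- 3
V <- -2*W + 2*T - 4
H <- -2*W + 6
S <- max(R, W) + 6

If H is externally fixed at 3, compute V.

Under do(H=3), the mechanism H <- -2*W + 6 is discarded; H is fixed at 3.
T = -2*H - W + 4  [with H=3, W=3]  = -5
V = -2*W + 2*T - 4  [with W=3, T=-5]  = -20

-20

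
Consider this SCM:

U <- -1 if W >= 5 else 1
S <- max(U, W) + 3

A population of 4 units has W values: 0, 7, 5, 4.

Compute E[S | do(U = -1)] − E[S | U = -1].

-2

Under do(U=-1), U's equation is replaced by U=-1 for every unit. Per-unit S: 3, 10, 8, 7. Mean = 7.
Observing U=-1 restricts to units where U's equation naturally yields -1: W ∈ {7, 5}. In that subpopulation S = 10, 8, mean 9.
Difference = 7 − 9 = -2.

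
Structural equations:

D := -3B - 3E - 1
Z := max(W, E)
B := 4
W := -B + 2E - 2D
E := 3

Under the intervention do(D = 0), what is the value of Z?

3

do(D=0) replaces the equation D := -3B - 3E - 1 with the constant D = 0.
W = -B + 2E - 2D  [with B=4, E=3, D=0]  = 2
Z = max(W, E)  [with W=2, E=3]  = 3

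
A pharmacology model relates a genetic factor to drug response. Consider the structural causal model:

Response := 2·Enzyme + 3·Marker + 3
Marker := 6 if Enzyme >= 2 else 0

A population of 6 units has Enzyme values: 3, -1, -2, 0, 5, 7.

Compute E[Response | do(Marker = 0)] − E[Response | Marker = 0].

6

Under do(Marker=0), Marker's equation is replaced by Marker=0 for every unit. Per-unit Response: 9, 1, -1, 3, 13, 17. Mean = 7.
E[Response|Marker=0] averages over only the 3 units with Marker=0 (Enzyme = -1, -2, 0): Response = 1, -1, 3, mean 1.
Difference = 7 − 1 = 6.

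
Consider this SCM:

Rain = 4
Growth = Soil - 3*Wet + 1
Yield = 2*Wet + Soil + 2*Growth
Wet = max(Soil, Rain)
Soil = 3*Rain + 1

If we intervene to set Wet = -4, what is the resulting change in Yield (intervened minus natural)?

do(Wet=-4) replaces the equation Wet = max(Soil, Rain) with the constant Wet = -4.
Soil = 3*Rain + 1  [with Rain=4]  = 13
Growth = Soil - 3*Wet + 1  [with Soil=13, Wet=-4]  = 26
Yield = 2*Wet + Soil + 2*Growth  [with Wet=-4, Soil=13, Growth=26]  = 57
Without intervention: Soil = 3*Rain + 1  [with Rain=4]  = 13; Wet = max(Soil, Rain)  [with Soil=13, Rain=4]  = 13; Growth = Soil - 3*Wet + 1  [with Soil=13, Wet=13]  = -25; Yield = 2*Wet + Soil + 2*Growth  [with Wet=13, Soil=13, Growth=-25]  = -11.
Change = 57 − (-11) = 68.

68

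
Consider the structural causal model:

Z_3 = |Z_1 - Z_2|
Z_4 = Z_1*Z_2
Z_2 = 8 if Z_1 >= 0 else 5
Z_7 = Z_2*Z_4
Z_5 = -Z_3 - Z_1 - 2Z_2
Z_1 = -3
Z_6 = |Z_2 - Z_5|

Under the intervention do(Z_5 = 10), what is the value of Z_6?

5

The intervention breaks the incoming arrows to Z_5: Z_5 = -Z_3 - Z_1 - 2Z_2 no longer applies, and Z_5 = 10.
Z_2 = 8 if Z_1 >= 0 else 5  [with Z_1=-3]  = 5
Z_6 = |Z_2 - Z_5|  [with Z_2=5, Z_5=10]  = 5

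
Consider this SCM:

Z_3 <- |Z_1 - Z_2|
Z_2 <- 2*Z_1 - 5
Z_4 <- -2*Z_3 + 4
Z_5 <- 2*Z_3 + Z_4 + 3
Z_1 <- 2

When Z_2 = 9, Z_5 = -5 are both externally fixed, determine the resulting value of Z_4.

-10

The joint intervention fixes Z_2 = 9, Z_5 = -5, removing each variable's own equation.
Z_3 = |Z_1 - Z_2|  [with Z_1=2, Z_2=9]  = 7
Z_4 = -2*Z_3 + 4  [with Z_3=7]  = -10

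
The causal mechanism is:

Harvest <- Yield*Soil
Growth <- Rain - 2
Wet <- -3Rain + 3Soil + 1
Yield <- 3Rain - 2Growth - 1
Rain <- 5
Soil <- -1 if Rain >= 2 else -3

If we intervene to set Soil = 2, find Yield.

do(Soil=2) replaces the equation Soil <- -1 if Rain >= 2 else -3 with the constant Soil = 2.
Since Yield is not a descendant of the intervened variable, it is unaffected.
Growth = Rain - 2  [with Rain=5]  = 3
Yield = 3Rain - 2Growth - 1  [with Rain=5, Growth=3]  = 8

8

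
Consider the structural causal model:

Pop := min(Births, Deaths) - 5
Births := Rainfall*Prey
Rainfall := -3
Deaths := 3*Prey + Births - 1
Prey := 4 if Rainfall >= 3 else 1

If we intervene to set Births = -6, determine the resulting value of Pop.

do(Births=-6) replaces the equation Births := Rainfall*Prey with the constant Births = -6.
Prey = 4 if Rainfall >= 3 else 1  [with Rainfall=-3]  = 1
Deaths = 3*Prey + Births - 1  [with Prey=1, Births=-6]  = -4
Pop = min(Births, Deaths) - 5  [with Births=-6, Deaths=-4]  = -11

-11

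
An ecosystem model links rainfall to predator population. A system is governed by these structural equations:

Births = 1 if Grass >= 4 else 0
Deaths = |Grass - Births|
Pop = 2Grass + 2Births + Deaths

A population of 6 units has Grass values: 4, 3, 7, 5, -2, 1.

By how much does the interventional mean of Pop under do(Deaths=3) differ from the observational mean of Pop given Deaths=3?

-1

Every unit gets Deaths=3 under the intervention. Pop values become 13, 9, 19, 15, -1, 5; E[Pop|do(Deaths=3)] = 10.
Conditioning on Deaths=3 selects the 2 unit(s) with Grass ∈ {4, 3}. Their Pop values: 13, 9. Mean = 11.
Difference = 10 − 11 = -1.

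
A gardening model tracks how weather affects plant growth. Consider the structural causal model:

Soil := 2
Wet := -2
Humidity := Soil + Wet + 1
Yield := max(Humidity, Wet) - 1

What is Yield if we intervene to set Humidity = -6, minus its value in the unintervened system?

-3

The intervention breaks the incoming arrows to Humidity: Humidity := Soil + Wet + 1 no longer applies, and Humidity = -6.
Yield = max(Humidity, Wet) - 1  [with Humidity=-6, Wet=-2]  = -3
Without intervention: Humidity = Soil + Wet + 1  [with Soil=2, Wet=-2]  = 1; Yield = max(Humidity, Wet) - 1  [with Humidity=1, Wet=-2]  = 0.
Change = -3 − 0 = -3.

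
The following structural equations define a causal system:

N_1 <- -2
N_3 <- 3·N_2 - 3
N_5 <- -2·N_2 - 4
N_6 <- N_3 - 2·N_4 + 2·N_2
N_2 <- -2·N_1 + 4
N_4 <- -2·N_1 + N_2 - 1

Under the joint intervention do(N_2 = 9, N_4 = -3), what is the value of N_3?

24

The joint intervention fixes N_2 = 9, N_4 = -3, removing each variable's own equation.
N_3 = 3·N_2 - 3  [with N_2=9]  = 24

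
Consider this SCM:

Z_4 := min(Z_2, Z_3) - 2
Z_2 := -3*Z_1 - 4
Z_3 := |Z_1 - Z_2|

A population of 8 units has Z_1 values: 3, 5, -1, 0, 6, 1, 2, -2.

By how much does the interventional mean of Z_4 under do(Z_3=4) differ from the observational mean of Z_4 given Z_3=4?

-8.25

Every unit gets Z_3=4 under the intervention. Z_4 values become -15, -21, -3, -6, -24, -9, -12, 0; E[Z_4|do(Z_3=4)] = -11.25.
Conditioning on Z_3=4 selects the 2 unit(s) with Z_1 ∈ {0, -2}. Their Z_4 values: -6, 0. Mean = -3.
Difference = -11.25 − (-3) = -8.25.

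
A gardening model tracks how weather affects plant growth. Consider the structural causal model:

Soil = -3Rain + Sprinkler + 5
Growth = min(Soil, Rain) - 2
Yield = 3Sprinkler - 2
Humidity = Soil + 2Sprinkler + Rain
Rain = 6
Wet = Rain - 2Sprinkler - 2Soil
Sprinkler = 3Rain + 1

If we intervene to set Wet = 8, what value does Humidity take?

50

Under do(Wet=8), the mechanism Wet = Rain - 2Sprinkler - 2Soil is discarded; Wet is fixed at 8.
Since Humidity is not a descendant of the intervened variable, it is unaffected.
Sprinkler = 3Rain + 1  [with Rain=6]  = 19
Soil = -3Rain + Sprinkler + 5  [with Rain=6, Sprinkler=19]  = 6
Humidity = Soil + 2Sprinkler + Rain  [with Soil=6, Sprinkler=19, Rain=6]  = 50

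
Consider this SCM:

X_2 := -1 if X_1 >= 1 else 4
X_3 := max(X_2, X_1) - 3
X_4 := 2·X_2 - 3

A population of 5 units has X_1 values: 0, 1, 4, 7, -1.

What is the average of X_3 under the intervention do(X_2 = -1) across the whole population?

Every unit gets X_2=-1 under the intervention. X_3 values become -3, -2, 1, 4, -4; E[X_3|do(X_2=-1)] = -0.8.

-0.8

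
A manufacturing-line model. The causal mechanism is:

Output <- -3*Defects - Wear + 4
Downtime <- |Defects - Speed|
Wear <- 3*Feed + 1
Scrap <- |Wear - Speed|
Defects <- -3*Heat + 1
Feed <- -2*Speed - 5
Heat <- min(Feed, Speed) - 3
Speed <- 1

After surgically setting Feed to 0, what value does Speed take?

1

Under do(Feed=0), the mechanism Feed <- -2*Speed - 5 is discarded; Feed is fixed at 0.
Speed is not downstream of the intervention, so its value is determined by the original equations.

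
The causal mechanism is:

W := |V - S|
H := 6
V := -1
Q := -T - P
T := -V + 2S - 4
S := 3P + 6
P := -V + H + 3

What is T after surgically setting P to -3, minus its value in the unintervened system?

-78

do(P=-3) replaces the equation P := -V + H + 3 with the constant P = -3.
S = 3P + 6  [with P=-3]  = -3
T = -V + 2S - 4  [with V=-1, S=-3]  = -9
Without intervention: P = -V + H + 3  [with V=-1, H=6]  = 10; S = 3P + 6  [with P=10]  = 36; T = -V + 2S - 4  [with V=-1, S=36]  = 69.
Change = -9 − 69 = -78.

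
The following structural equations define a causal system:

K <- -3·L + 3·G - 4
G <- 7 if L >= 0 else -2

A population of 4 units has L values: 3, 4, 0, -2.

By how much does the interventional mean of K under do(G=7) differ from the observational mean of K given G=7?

3.25

Every unit gets G=7 under the intervention. K values become 8, 5, 17, 23; E[K|do(G=7)] = 13.25.
Conditioning on G=7 selects the 3 unit(s) with L ∈ {3, 4, 0}. Their K values: 8, 5, 17. Mean = 10.
Difference = 13.25 − 10 = 3.25.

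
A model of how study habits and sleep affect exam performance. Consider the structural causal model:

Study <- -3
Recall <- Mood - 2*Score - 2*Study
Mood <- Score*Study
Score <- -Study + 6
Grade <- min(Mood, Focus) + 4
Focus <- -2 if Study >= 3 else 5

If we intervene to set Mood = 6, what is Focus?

The intervention breaks the incoming arrows to Mood: Mood <- Score*Study no longer applies, and Mood = 6.
Since Focus is not a descendant of the intervened variable, it is unaffected.
Focus = -2 if Study >= 3 else 5  [with Study=-3]  = 5

5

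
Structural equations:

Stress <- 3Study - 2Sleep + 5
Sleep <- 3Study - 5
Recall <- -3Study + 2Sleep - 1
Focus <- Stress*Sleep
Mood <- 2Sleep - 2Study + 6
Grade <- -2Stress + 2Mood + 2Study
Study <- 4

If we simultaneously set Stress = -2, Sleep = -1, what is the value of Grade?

The joint intervention fixes Stress = -2, Sleep = -1, removing each variable's own equation.
Mood = 2Sleep - 2Study + 6  [with Sleep=-1, Study=4]  = -4
Grade = -2Stress + 2Mood + 2Study  [with Stress=-2, Mood=-4, Study=4]  = 4

4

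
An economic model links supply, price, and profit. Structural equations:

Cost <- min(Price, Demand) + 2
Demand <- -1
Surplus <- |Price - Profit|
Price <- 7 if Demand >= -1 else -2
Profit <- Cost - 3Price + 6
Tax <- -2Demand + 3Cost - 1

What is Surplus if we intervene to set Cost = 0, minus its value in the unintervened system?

1

The intervention breaks the incoming arrows to Cost: Cost <- min(Price, Demand) + 2 no longer applies, and Cost = 0.
Price = 7 if Demand >= -1 else -2  [with Demand=-1]  = 7
Profit = Cost - 3Price + 6  [with Cost=0, Price=7]  = -15
Surplus = |Price - Profit|  [with Price=7, Profit=-15]  = 22
Without intervention: Price = 7 if Demand >= -1 else -2  [with Demand=-1]  = 7; Cost = min(Price, Demand) + 2  [with Price=7, Demand=-1]  = 1; Profit = Cost - 3Price + 6  [with Cost=1, Price=7]  = -14; Surplus = |Price - Profit|  [with Price=7, Profit=-14]  = 21.
Change = 22 − 21 = 1.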